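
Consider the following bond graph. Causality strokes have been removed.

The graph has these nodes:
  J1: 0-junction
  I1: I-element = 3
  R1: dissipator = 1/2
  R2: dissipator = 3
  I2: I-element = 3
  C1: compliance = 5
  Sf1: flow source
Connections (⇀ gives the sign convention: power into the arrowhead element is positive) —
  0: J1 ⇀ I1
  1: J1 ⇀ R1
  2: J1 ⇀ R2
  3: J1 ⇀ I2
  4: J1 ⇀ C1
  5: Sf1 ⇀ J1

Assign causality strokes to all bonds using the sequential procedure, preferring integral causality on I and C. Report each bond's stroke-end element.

β0 stroke at I1
β1 stroke at R1
β2 stroke at R2
β3 stroke at I2
β4 stroke at J1
β5 stroke at Sf1

bond 5 |Sf1  (Sf1 (Sf) sets flow on bond)
bond 0 |I1  (I1: I, integral causality)
bond 3 |I2  (I2: I, integral causality)
bond 4 |J1  (C1 integral (e out))
bond 1 |R1  (J1 effort already set via bond 4)
bond 2 |R2  (J1: bond 4 brought effort, rest push out)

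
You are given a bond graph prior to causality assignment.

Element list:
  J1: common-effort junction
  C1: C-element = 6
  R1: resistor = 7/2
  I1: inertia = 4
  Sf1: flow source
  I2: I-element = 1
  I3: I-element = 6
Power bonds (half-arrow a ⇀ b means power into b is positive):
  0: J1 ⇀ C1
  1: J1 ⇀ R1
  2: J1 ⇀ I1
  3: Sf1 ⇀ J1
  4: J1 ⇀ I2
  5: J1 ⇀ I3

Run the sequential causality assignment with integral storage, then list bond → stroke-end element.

b3 |Sf1  (source Sf1 imposes f)
b0 |J1  (C1 outputs effort q/C1)
b1 |R1  (J1 effort already set via bond 0)
b2 |I1  (common-e at J1 fixed by 0)
b4 |I2  (0-jn J1 has e-setter on 0)
b5 |I3  (J1: bond 0 brought effort, rest push out)

b0 |J1
b1 |R1
b2 |I1
b3 |Sf1
b4 |I2
b5 |I3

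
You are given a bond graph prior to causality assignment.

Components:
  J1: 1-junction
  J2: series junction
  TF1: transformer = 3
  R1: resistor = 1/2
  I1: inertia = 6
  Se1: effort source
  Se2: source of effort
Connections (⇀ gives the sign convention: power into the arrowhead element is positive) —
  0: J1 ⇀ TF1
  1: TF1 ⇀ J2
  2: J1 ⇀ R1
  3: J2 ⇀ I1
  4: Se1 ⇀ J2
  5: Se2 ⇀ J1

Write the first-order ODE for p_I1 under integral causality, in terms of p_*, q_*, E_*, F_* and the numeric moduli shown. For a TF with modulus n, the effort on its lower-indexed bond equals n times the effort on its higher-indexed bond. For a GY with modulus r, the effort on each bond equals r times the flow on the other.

dp_I1/dt = E_Se1 + E_Se2/3 - p_I1/108

β4 |J2  (Se1 fixes effort; stroke away)
β5 |J1  (Se2: effort source, stroke at far end)
β3 |I1  (I1 outputs flow p/I1)
β1 |J2  (1-jn J2 has f-setter on 3)
β0 |TF1  (TF1: transformer flips bond 1)
β2 |J1  (1-jn J1 has f-setter on 0)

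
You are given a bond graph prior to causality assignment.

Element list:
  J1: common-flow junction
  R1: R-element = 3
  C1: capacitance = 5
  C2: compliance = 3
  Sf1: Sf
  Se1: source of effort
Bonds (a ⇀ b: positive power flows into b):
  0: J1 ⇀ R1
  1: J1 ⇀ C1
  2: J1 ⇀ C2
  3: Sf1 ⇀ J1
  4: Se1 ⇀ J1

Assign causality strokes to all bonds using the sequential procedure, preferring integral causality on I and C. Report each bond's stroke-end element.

bond 3 |Sf1  (source Sf1 imposes f)
bond 4 |J1  (Se1 fixes effort; stroke away)
bond 0 |J1  (common-f at J1 fixed by 3)
bond 1 |J1  (1-jn J1 has f-setter on 3)
bond 2 |J1  (common-f at J1 fixed by 3)

bond 0 |J1
bond 1 |J1
bond 2 |J1
bond 3 |Sf1
bond 4 |J1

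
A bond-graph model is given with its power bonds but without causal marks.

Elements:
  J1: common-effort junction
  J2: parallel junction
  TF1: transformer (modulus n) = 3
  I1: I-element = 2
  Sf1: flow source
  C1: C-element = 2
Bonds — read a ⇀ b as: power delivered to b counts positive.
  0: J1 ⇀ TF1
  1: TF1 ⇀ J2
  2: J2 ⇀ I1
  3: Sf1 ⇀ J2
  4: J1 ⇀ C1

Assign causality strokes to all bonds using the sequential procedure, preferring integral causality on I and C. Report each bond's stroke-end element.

b3 stroke at Sf1  (Sf1: flow source, stroke at near end)
b2 stroke at I1  (I1 integral (f out))
b1 stroke at J2  (J2: last free bond brings effort in)
b0 stroke at TF1  (TF1 one-in-one-out from 1)
b4 stroke at J1  (closing 0-jn rule on J1)

β0 |TF1
β1 |J2
β2 |I1
β3 |Sf1
β4 |J1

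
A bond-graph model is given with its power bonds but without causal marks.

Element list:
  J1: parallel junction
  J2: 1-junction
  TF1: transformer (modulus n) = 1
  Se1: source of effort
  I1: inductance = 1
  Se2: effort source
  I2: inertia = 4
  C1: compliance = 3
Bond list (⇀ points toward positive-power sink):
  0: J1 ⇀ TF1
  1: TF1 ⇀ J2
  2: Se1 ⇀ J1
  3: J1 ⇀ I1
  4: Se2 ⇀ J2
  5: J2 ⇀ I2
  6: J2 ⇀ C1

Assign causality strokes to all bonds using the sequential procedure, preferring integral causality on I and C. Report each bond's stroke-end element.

bond 2 stroke at J1  (Se1 fixes effort; stroke away)
bond 4 stroke at J2  (Se2 fixes effort; stroke away)
bond 0 stroke at TF1  (J1 effort already set via bond 2)
bond 3 stroke at I1  (J1: bond 2 brought effort, rest push out)
bond 1 stroke at J2  (TF TF1: opposite of bond 0)
bond 5 stroke at I2  (I2 integral (f out))
bond 6 stroke at J2  (J2 flow already set via bond 5)

β0 stroke→TF1
β1 stroke→J2
β2 stroke→J1
β3 stroke→I1
β4 stroke→J2
β5 stroke→I2
β6 stroke→J2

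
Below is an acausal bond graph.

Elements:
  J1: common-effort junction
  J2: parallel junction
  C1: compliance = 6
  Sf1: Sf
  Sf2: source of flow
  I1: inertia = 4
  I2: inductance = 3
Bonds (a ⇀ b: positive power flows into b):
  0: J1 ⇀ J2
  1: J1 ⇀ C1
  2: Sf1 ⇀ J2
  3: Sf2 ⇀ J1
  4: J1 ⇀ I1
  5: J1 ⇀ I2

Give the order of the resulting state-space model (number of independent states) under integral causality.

bond 2 →Sf1  (Sf1 (Sf) sets flow on bond)
bond 3 →Sf2  (Sf2 fixes flow; stroke at Sf2)
bond 0 →J2  (closing 0-jn rule on J2)
bond 1 →J1  (C1 outputs effort q/C1)
bond 4 →I1  (J1 effort already set via bond 1)
bond 5 →I2  (common-e at J1 fixed by 1)

3  (C1, I1, I2 all integral)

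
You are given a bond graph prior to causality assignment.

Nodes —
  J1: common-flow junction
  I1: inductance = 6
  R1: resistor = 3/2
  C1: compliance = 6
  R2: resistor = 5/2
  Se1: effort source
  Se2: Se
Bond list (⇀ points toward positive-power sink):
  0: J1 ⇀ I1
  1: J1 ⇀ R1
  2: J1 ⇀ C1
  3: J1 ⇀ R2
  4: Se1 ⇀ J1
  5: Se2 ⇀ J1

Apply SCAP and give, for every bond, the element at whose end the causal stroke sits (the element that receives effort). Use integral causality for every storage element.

bond 0 |I1
bond 1 |J1
bond 2 |J1
bond 3 |J1
bond 4 |J1
bond 5 |J1

β4 →J1  (source Se1 imposes e)
β5 →J1  (Se2: effort source, stroke at far end)
β0 →I1  (prefer integral on I1)
β1 →J1  (J1 flow already set via bond 0)
β2 →J1  (common-f at J1 fixed by 0)
β3 →J1  (J1: bond 0 brought flow, rest push out)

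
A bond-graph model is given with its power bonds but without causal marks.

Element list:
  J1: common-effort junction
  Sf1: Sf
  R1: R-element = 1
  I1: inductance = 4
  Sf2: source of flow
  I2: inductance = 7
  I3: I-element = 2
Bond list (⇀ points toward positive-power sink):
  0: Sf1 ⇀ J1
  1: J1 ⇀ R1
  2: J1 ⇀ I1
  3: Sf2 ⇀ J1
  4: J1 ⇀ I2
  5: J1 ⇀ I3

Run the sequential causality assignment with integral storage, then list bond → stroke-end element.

bond 0 →Sf1  (Sf1: flow source, stroke at near end)
bond 3 →Sf2  (Sf2 fixes flow; stroke at Sf2)
bond 2 →I1  (I1 outputs flow p/I1)
bond 4 →I2  (I2: I, integral causality)
bond 5 →I3  (I3: I, integral causality)
bond 1 →J1  (closing 0-jn rule on J1)

#0 →Sf1
#1 →J1
#2 →I1
#3 →Sf2
#4 →I2
#5 →I3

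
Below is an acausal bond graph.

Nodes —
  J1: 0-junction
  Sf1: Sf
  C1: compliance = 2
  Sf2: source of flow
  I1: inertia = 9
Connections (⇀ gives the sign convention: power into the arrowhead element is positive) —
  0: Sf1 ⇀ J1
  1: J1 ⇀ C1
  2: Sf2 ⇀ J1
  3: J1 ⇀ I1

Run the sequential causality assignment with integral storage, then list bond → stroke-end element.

bond 0 stroke at Sf1
bond 1 stroke at J1
bond 2 stroke at Sf2
bond 3 stroke at I1

bond 0 stroke→Sf1  (Sf1 (Sf) sets flow on bond)
bond 2 stroke→Sf2  (Sf2 (Sf) sets flow on bond)
bond 1 stroke→J1  (C1 integral (e out))
bond 3 stroke→I1  (J1 effort already set via bond 1)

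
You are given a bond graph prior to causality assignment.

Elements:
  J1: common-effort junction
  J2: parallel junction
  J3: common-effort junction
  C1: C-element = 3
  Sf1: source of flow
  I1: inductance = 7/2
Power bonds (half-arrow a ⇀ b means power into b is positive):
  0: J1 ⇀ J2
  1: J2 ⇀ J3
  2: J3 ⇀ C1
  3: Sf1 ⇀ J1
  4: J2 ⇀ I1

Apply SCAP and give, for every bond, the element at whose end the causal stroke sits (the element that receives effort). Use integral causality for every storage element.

β0 →J1
β1 →J2
β2 →J3
β3 →Sf1
β4 →I1

b3 stroke at Sf1  (Sf1: flow source, stroke at near end)
b0 stroke at J1  (J1 needs exactly one e-in)
b2 stroke at J3  (prefer integral on C1)
b1 stroke at J2  (J3: bond 2 brought effort, rest push out)
b4 stroke at I1  (J2: bond 1 brought effort, rest push out)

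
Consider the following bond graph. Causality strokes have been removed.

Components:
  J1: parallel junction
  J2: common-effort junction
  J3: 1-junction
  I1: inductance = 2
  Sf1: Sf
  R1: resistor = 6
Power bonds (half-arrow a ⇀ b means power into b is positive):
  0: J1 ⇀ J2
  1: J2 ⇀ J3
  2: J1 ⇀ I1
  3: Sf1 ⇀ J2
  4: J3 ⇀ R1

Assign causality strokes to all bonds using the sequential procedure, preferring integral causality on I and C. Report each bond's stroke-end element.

β0 →J1
β1 →J2
β2 →I1
β3 →Sf1
β4 →J3

b3 stroke→Sf1  (Sf1: flow source, stroke at near end)
b2 stroke→I1  (prefer integral on I1)
b0 stroke→J1  (only one effort-in slot at J1)
b1 stroke→J2  (closing 0-jn rule on J2)
b4 stroke→J3  (common-f at J3 fixed by 1)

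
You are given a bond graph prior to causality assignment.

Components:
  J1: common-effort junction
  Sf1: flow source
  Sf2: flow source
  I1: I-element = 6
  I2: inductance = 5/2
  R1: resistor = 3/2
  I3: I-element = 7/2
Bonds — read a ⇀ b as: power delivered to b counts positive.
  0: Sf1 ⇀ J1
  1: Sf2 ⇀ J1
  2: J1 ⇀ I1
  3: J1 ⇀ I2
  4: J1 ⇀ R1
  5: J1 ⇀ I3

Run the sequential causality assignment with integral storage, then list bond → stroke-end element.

#0 →Sf1
#1 →Sf2
#2 →I1
#3 →I2
#4 →J1
#5 →I3

#0 stroke at Sf1  (source Sf1 imposes f)
#1 stroke at Sf2  (source Sf2 imposes f)
#2 stroke at I1  (I1 integral (f out))
#3 stroke at I2  (prefer integral on I2)
#5 stroke at I3  (prefer integral on I3)
#4 stroke at J1  (only one effort-in slot at J1)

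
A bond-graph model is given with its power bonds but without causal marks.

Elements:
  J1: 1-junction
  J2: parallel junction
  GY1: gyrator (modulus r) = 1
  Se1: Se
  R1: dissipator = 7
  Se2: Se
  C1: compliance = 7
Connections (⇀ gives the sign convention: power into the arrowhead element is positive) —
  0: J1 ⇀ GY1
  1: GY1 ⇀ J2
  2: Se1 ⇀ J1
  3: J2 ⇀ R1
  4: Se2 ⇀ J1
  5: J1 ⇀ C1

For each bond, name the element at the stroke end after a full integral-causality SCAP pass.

#0 |GY1
#1 |GY1
#2 |J1
#3 |J2
#4 |J1
#5 |J1

#2 stroke at J1  (Se1 (Se) sets effort on bond)
#4 stroke at J1  (source Se2 imposes e)
#5 stroke at J1  (C1 outputs effort q/C1)
#0 stroke at GY1  (only one flow-in slot at J1)
#1 stroke at GY1  (GY1 both-in/both-out from 0)
#3 stroke at J2  (J2: last free bond brings effort in)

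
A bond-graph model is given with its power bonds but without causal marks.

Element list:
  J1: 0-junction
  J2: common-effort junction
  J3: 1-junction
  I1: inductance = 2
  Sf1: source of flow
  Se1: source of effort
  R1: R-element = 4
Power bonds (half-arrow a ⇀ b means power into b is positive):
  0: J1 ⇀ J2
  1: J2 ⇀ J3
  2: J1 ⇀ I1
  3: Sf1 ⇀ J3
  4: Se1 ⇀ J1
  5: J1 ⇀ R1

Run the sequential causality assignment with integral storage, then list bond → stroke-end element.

bond 0 →J2
bond 1 →J3
bond 2 →I1
bond 3 →Sf1
bond 4 →J1
bond 5 →R1

bond 3 stroke→Sf1  (Sf1 (Sf) sets flow on bond)
bond 4 stroke→J1  (source Se1 imposes e)
bond 0 stroke→J2  (0-jn J1 has e-setter on 4)
bond 2 stroke→I1  (0-jn J1 has e-setter on 4)
bond 5 stroke→R1  (0-jn J1 has e-setter on 4)
bond 1 stroke→J3  (J2 effort already set via bond 0)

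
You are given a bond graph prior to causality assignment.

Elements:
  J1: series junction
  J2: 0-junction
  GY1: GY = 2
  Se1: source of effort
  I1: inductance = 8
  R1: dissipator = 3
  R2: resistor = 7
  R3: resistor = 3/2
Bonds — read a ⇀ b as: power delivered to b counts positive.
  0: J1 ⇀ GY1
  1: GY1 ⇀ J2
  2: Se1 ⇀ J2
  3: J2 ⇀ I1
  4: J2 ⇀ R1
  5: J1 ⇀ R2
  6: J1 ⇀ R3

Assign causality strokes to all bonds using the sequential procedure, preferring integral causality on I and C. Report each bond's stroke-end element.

b2 →J2  (Se1 (Se) sets effort on bond)
b1 →GY1  (J2 effort already set via bond 2)
b3 →I1  (J2 effort already set via bond 2)
b4 →R1  (common-e at J2 fixed by 2)
b0 →GY1  (GY1 both-in/both-out from 1)
b5 →J1  (1-jn J1 has f-setter on 0)
b6 →J1  (1-jn J1 has f-setter on 0)

b0 |GY1
b1 |GY1
b2 |J2
b3 |I1
b4 |R1
b5 |J1
b6 |J1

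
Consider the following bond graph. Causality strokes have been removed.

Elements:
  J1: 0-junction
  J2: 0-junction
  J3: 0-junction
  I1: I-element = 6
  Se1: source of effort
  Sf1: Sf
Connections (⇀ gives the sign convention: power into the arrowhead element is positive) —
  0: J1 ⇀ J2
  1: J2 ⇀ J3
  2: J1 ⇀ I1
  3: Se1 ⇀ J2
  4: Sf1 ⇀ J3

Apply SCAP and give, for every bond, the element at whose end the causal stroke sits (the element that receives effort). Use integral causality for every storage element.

β3 stroke at J2  (Se1: effort source, stroke at far end)
β4 stroke at Sf1  (source Sf1 imposes f)
β0 stroke at J1  (J2: bond 3 brought effort, rest push out)
β1 stroke at J3  (J2 effort already set via bond 3)
β2 stroke at I1  (J1 effort already set via bond 0)

bond 0 stroke at J1
bond 1 stroke at J3
bond 2 stroke at I1
bond 3 stroke at J2
bond 4 stroke at Sf1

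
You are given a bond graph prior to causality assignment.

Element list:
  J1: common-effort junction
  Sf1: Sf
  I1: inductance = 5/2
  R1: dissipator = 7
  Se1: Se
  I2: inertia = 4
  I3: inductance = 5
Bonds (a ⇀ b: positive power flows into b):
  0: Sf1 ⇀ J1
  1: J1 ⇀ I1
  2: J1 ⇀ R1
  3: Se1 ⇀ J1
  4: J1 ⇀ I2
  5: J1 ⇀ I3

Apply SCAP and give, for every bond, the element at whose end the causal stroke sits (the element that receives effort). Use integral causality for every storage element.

β0 stroke at Sf1
β1 stroke at I1
β2 stroke at R1
β3 stroke at J1
β4 stroke at I2
β5 stroke at I3

bond 0 →Sf1  (source Sf1 imposes f)
bond 3 →J1  (Se1 fixes effort; stroke away)
bond 1 →I1  (0-jn J1 has e-setter on 3)
bond 2 →R1  (0-jn J1 has e-setter on 3)
bond 4 →I2  (J1: bond 3 brought effort, rest push out)
bond 5 →I3  (J1 effort already set via bond 3)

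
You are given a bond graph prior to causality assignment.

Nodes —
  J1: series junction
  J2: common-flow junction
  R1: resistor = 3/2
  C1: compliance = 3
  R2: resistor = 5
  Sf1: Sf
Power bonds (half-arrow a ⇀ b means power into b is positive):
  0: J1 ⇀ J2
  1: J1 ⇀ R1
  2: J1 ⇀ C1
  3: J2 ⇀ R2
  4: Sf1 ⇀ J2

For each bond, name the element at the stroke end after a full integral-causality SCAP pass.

β0 stroke at J2
β1 stroke at J1
β2 stroke at J1
β3 stroke at J2
β4 stroke at Sf1

bond 4 →Sf1  (Sf1: flow source, stroke at near end)
bond 0 →J2  (common-f at J2 fixed by 4)
bond 3 →J2  (J2: bond 4 brought flow, rest push out)
bond 1 →J1  (1-jn J1 has f-setter on 0)
bond 2 →J1  (common-f at J1 fixed by 0)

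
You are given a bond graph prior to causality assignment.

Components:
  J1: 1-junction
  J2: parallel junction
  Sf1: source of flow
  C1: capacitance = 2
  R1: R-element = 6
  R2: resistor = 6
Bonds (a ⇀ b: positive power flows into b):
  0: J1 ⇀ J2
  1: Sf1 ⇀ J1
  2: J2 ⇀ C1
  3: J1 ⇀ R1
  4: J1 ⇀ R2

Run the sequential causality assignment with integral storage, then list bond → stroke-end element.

b1 stroke at Sf1  (Sf1: flow source, stroke at near end)
b0 stroke at J1  (J1 flow already set via bond 1)
b3 stroke at J1  (J1 flow already set via bond 1)
b4 stroke at J1  (J1 flow already set via bond 1)
b2 stroke at J2  (only one effort-in slot at J2)

β0 |J1
β1 |Sf1
β2 |J2
β3 |J1
β4 |J1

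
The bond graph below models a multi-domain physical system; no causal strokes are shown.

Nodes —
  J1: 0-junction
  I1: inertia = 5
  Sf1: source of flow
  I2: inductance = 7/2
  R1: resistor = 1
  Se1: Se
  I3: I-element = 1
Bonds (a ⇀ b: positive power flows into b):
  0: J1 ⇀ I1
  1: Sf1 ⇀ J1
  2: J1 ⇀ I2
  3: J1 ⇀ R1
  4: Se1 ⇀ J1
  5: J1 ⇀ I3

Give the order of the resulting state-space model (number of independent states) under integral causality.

b1 →Sf1  (Sf1: flow source, stroke at near end)
b4 →J1  (Se1 fixes effort; stroke away)
b0 →I1  (J1: bond 4 brought effort, rest push out)
b2 →I2  (0-jn J1 has e-setter on 4)
b3 →R1  (0-jn J1 has e-setter on 4)
b5 →I3  (J1: bond 4 brought effort, rest push out)

3  (I1, I2, I3 all integral)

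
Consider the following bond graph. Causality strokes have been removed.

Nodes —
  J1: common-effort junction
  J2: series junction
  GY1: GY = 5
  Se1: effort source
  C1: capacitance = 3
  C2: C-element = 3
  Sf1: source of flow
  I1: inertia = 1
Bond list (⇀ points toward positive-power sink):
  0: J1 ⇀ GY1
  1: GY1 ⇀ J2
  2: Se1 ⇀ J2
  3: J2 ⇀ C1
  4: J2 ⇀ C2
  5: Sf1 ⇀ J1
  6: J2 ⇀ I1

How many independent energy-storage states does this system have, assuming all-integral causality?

3  (C1, C2, I1 all integral)

β2 →J2  (Se1: effort source, stroke at far end)
β5 →Sf1  (Sf1 (Sf) sets flow on bond)
β0 →J1  (only one effort-in slot at J1)
β1 →J2  (GY GY1: same side as bond 0)
β3 →J2  (C1 integral (e out))
β4 →J2  (C2 integral (e out))
β6 →I1  (closing 1-jn rule on J2)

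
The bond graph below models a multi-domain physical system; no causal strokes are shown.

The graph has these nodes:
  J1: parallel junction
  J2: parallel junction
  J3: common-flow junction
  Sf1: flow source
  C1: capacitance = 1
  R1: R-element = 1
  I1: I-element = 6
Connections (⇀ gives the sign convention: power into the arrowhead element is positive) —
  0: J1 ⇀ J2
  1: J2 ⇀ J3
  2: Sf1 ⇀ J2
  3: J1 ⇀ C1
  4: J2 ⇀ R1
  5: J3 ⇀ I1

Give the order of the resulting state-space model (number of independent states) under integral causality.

#2 stroke→Sf1  (source Sf1 imposes f)
#3 stroke→J1  (C1 outputs effort q/C1)
#0 stroke→J2  (common-e at J1 fixed by 3)
#1 stroke→J3  (J2: bond 0 brought effort, rest push out)
#4 stroke→R1  (common-e at J2 fixed by 0)
#5 stroke→I1  (only one flow-in slot at J3)

2  (C1, I1 all integral)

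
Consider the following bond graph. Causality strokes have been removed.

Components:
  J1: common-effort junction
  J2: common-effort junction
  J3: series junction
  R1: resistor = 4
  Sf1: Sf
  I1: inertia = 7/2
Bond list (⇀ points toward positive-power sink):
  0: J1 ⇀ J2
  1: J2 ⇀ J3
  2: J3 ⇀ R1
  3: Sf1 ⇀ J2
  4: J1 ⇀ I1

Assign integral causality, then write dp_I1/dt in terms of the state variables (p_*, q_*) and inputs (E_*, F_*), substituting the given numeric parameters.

dp_I1/dt = 4*F_Sf1 - 8*p_I1/7

bond 3 →Sf1  (Sf1 (Sf) sets flow on bond)
bond 4 →I1  (I1: I, integral causality)
bond 0 →J1  (J1: last free bond brings effort in)
bond 1 →J2  (J2 needs exactly one e-in)
bond 2 →J3  (J3: bond 1 brought flow, rest push out)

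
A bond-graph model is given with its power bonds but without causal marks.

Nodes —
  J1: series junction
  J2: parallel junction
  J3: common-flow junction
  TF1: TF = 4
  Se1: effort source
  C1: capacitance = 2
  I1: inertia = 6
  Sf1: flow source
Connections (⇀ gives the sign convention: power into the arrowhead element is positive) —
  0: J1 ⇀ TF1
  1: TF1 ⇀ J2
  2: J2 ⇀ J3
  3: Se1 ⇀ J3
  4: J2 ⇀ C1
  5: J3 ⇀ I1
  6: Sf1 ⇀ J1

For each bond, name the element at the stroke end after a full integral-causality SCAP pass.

bond 0 stroke→J1
bond 1 stroke→TF1
bond 2 stroke→J3
bond 3 stroke→J3
bond 4 stroke→J2
bond 5 stroke→I1
bond 6 stroke→Sf1

#3 |J3  (Se1: effort source, stroke at far end)
#6 |Sf1  (Sf1 fixes flow; stroke at Sf1)
#0 |J1  (J1: bond 6 brought flow, rest push out)
#1 |TF1  (TF1 one-in-one-out from 0)
#4 |J2  (prefer integral on C1)
#2 |J3  (J2 effort already set via bond 4)
#5 |I1  (closing 1-jn rule on J3)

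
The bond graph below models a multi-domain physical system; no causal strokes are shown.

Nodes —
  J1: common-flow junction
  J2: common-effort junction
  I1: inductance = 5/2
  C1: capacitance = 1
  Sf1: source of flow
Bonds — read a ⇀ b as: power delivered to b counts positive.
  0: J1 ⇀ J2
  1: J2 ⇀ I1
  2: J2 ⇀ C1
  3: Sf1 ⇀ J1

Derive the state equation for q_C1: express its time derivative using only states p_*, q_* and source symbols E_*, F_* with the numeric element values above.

dq_C1/dt = F_Sf1 - 2*p_I1/5

β3 stroke at Sf1  (Sf1 (Sf) sets flow on bond)
β0 stroke at J1  (J1 flow already set via bond 3)
β1 stroke at I1  (prefer integral on I1)
β2 stroke at J2  (closing 0-jn rule on J2)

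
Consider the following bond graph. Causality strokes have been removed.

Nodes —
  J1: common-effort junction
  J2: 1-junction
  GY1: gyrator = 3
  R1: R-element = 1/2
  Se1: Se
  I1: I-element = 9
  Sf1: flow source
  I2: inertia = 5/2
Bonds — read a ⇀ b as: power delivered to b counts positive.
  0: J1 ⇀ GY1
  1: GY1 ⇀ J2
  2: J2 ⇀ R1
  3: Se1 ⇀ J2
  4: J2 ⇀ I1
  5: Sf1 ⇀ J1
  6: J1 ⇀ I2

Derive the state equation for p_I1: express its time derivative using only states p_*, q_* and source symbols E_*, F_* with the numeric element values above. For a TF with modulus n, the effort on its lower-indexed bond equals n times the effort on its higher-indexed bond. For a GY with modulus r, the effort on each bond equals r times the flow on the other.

bond 3 →J2  (Se1: effort source, stroke at far end)
bond 5 →Sf1  (Sf1 fixes flow; stroke at Sf1)
bond 4 →I1  (I1 integral (f out))
bond 1 →J2  (J2: bond 4 brought flow, rest push out)
bond 2 →J2  (common-f at J2 fixed by 4)
bond 0 →J1  (GY1: gyrator matches bond 1)
bond 6 →I2  (0-jn J1 has e-setter on 0)

dp_I1/dt = E_Se1 + 3*F_Sf1 - p_I1/18 - 6*p_I2/5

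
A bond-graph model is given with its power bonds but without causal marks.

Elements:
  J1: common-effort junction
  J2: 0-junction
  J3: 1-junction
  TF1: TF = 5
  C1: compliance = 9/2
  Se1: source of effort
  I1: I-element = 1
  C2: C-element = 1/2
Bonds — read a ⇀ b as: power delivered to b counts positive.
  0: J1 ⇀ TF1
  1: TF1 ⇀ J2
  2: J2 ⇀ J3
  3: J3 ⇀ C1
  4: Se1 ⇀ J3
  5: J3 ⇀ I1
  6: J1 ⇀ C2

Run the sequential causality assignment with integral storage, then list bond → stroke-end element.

bond 4 |J3  (Se1 fixes effort; stroke away)
bond 3 |J3  (prefer integral on C1)
bond 5 |I1  (prefer integral on I1)
bond 2 |J3  (1-jn J3 has f-setter on 5)
bond 1 |J2  (closing 0-jn rule on J2)
bond 0 |TF1  (TF1 one-in-one-out from 1)
bond 6 |J1  (J1: last free bond brings effort in)

bond 0 |TF1
bond 1 |J2
bond 2 |J3
bond 3 |J3
bond 4 |J3
bond 5 |I1
bond 6 |J1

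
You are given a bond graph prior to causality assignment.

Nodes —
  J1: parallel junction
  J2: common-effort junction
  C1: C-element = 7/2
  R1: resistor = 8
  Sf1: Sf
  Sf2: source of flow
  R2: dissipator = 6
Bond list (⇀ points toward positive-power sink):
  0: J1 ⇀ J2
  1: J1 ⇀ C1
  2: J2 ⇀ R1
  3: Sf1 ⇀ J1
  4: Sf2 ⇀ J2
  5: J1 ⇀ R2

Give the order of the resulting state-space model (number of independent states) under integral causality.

1  (C1 all integral)

b3 stroke→Sf1  (Sf1 (Sf) sets flow on bond)
b4 stroke→Sf2  (source Sf2 imposes f)
b1 stroke→J1  (C1 outputs effort q/C1)
b0 stroke→J2  (J1 effort already set via bond 1)
b5 stroke→R2  (common-e at J1 fixed by 1)
b2 stroke→R1  (J2: bond 0 brought effort, rest push out)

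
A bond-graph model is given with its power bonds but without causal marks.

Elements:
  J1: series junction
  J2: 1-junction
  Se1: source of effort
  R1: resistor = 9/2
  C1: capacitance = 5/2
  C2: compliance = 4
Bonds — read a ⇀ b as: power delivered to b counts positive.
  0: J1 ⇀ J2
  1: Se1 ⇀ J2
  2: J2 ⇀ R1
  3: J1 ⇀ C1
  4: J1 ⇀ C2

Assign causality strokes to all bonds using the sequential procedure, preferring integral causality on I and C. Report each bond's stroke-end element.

β1 →J2  (Se1 fixes effort; stroke away)
β3 →J1  (C1 integral (e out))
β4 →J1  (C2 integral (e out))
β0 →J2  (J1 needs exactly one f-in)
β2 →R1  (J2: last free bond brings flow in)

β0 →J2
β1 →J2
β2 →R1
β3 →J1
β4 →J1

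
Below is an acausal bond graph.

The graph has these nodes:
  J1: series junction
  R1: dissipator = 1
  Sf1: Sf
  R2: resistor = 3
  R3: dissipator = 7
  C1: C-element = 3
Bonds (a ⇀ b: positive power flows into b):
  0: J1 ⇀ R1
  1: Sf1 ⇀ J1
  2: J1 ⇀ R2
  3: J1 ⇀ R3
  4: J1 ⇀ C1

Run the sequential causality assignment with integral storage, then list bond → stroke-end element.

b0 →J1
b1 →Sf1
b2 →J1
b3 →J1
b4 →J1

β1 stroke→Sf1  (Sf1: flow source, stroke at near end)
β0 stroke→J1  (J1 flow already set via bond 1)
β2 stroke→J1  (common-f at J1 fixed by 1)
β3 stroke→J1  (J1: bond 1 brought flow, rest push out)
β4 stroke→J1  (J1: bond 1 brought flow, rest push out)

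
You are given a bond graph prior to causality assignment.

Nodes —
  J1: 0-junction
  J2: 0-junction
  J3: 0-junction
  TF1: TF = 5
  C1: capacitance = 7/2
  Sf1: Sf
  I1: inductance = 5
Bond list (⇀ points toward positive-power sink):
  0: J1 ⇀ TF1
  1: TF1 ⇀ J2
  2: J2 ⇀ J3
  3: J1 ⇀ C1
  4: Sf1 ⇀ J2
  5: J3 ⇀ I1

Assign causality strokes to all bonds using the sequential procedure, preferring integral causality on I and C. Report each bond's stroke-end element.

b4 stroke→Sf1  (Sf1: flow source, stroke at near end)
b3 stroke→J1  (prefer integral on C1)
b0 stroke→TF1  (J1: bond 3 brought effort, rest push out)
b1 stroke→J2  (TF TF1: opposite of bond 0)
b2 stroke→J3  (J2: bond 1 brought effort, rest push out)
b5 stroke→I1  (J3: bond 2 brought effort, rest push out)

b0 →TF1
b1 →J2
b2 →J3
b3 →J1
b4 →Sf1
b5 →I1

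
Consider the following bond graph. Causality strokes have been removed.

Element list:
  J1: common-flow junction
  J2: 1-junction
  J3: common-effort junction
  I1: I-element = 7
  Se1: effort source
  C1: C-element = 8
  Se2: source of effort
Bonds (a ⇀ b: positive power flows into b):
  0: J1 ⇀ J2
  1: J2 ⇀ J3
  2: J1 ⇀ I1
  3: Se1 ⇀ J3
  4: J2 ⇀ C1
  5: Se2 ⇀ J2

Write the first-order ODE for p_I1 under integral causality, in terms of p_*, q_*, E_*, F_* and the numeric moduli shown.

#3 stroke at J3  (Se1 (Se) sets effort on bond)
#5 stroke at J2  (Se2 fixes effort; stroke away)
#1 stroke at J2  (J3: bond 3 brought effort, rest push out)
#2 stroke at I1  (I1 outputs flow p/I1)
#0 stroke at J1  (J1 flow already set via bond 2)
#4 stroke at J2  (1-jn J2 has f-setter on 0)

dp_I1/dt = -E_Se1 + E_Se2 - q_C1/8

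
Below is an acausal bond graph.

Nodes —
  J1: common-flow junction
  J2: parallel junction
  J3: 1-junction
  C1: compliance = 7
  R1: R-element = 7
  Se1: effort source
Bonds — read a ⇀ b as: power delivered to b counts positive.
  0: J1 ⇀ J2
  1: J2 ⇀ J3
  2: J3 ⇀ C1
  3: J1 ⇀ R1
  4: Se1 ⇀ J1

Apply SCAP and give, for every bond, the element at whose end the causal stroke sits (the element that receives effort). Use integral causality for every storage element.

#0 |J1
#1 |J2
#2 |J3
#3 |R1
#4 |J1

β4 →J1  (Se1 fixes effort; stroke away)
β2 →J3  (C1 outputs effort q/C1)
β1 →J2  (J3: last free bond brings flow in)
β0 →J1  (J2: bond 1 brought effort, rest push out)
β3 →R1  (J1 needs exactly one f-in)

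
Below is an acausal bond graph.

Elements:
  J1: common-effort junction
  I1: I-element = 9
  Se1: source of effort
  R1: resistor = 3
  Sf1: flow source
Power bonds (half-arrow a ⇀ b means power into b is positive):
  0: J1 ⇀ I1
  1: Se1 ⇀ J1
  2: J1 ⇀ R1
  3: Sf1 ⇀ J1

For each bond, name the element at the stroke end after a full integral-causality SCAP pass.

#1 |J1  (Se1: effort source, stroke at far end)
#3 |Sf1  (source Sf1 imposes f)
#0 |I1  (J1: bond 1 brought effort, rest push out)
#2 |R1  (J1: bond 1 brought effort, rest push out)

bond 0 stroke→I1
bond 1 stroke→J1
bond 2 stroke→R1
bond 3 stroke→Sf1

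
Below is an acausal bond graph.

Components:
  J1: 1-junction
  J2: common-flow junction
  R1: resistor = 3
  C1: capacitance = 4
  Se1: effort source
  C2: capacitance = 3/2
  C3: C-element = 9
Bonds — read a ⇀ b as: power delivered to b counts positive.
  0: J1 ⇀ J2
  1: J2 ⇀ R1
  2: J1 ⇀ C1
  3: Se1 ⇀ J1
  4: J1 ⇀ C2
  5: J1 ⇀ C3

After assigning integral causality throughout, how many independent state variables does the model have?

3  (C1, C2, C3 all integral)

#3 |J1  (source Se1 imposes e)
#2 |J1  (C1 outputs effort q/C1)
#4 |J1  (prefer integral on C2)
#5 |J1  (C3 integral (e out))
#0 |J2  (J1 needs exactly one f-in)
#1 |R1  (only one flow-in slot at J2)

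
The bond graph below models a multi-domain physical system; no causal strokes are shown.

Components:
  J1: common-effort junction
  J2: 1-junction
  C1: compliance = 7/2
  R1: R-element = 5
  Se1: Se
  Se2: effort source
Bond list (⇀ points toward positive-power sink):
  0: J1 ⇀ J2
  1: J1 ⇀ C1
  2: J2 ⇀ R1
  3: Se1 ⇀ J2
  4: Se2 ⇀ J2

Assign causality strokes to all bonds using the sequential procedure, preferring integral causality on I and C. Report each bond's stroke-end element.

b3 |J2  (Se1 fixes effort; stroke away)
b4 |J2  (Se2 fixes effort; stroke away)
b1 |J1  (C1 outputs effort q/C1)
b0 |J2  (0-jn J1 has e-setter on 1)
b2 |R1  (J2: last free bond brings flow in)

#0 stroke at J2
#1 stroke at J1
#2 stroke at R1
#3 stroke at J2
#4 stroke at J2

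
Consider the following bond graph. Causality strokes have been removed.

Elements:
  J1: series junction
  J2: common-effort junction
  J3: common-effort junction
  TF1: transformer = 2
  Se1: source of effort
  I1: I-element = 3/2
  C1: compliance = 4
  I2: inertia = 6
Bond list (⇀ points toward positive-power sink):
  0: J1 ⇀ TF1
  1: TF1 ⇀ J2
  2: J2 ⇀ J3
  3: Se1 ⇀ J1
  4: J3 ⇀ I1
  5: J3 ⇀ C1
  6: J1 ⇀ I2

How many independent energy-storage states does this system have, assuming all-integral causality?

β3 |J1  (Se1: effort source, stroke at far end)
β4 |I1  (I1: I, integral causality)
β5 |J3  (C1: C, integral causality)
β2 |J2  (common-e at J3 fixed by 5)
β1 |TF1  (common-e at J2 fixed by 2)
β0 |J1  (TF1: transformer flips bond 1)
β6 |I2  (J1 needs exactly one f-in)

3  (C1, I1, I2 all integral)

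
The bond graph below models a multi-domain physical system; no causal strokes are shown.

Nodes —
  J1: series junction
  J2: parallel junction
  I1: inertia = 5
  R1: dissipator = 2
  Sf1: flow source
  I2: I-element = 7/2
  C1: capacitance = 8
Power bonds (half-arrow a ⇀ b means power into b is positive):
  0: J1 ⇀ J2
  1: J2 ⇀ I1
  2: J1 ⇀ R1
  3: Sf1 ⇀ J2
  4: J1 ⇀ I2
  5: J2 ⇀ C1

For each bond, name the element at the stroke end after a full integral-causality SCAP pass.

b0 →J1
b1 →I1
b2 →J1
b3 →Sf1
b4 →I2
b5 →J2

b3 |Sf1  (Sf1 (Sf) sets flow on bond)
b1 |I1  (I1 outputs flow p/I1)
b4 |I2  (I2 outputs flow p/I2)
b0 |J1  (1-jn J1 has f-setter on 4)
b2 |J1  (J1: bond 4 brought flow, rest push out)
b5 |J2  (J2: last free bond brings effort in)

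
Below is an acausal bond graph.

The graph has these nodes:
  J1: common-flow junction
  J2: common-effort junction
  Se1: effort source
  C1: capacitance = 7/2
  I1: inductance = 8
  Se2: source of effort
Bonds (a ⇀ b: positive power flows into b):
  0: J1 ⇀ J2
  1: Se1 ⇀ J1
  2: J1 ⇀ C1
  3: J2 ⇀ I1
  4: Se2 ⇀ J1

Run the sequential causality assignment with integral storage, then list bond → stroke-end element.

b0 stroke→J2
b1 stroke→J1
b2 stroke→J1
b3 stroke→I1
b4 stroke→J1

β1 stroke at J1  (Se1 fixes effort; stroke away)
β4 stroke at J1  (Se2 (Se) sets effort on bond)
β2 stroke at J1  (prefer integral on C1)
β0 stroke at J2  (J1: last free bond brings flow in)
β3 stroke at I1  (0-jn J2 has e-setter on 0)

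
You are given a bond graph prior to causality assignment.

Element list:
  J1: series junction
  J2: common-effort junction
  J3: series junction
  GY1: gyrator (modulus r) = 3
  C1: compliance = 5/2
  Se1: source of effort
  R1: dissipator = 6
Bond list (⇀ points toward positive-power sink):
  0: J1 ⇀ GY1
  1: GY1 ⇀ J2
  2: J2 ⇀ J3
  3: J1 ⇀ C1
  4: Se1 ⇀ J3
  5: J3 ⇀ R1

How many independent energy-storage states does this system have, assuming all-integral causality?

b4 stroke at J3  (Se1: effort source, stroke at far end)
b3 stroke at J1  (C1 outputs effort q/C1)
b0 stroke at GY1  (J1 needs exactly one f-in)
b1 stroke at GY1  (through GY1, causality inverts; strokes same side of GY1)
b2 stroke at J2  (closing 0-jn rule on J2)
b5 stroke at J3  (common-f at J3 fixed by 2)

1  (C1 all integral)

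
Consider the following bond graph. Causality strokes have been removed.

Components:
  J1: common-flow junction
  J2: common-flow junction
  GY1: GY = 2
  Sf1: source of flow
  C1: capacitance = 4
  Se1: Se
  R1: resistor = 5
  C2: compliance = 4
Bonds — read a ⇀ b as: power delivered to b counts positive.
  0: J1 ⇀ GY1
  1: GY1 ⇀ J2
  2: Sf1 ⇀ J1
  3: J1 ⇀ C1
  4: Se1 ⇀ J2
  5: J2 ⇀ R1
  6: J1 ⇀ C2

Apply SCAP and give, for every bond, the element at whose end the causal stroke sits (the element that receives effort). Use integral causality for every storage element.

b2 stroke at Sf1  (Sf1 fixes flow; stroke at Sf1)
b4 stroke at J2  (source Se1 imposes e)
b0 stroke at J1  (1-jn J1 has f-setter on 2)
b3 stroke at J1  (J1 flow already set via bond 2)
b6 stroke at J1  (common-f at J1 fixed by 2)
b1 stroke at J2  (GY1: gyrator matches bond 0)
b5 stroke at R1  (closing 1-jn rule on J2)

bond 0 stroke at J1
bond 1 stroke at J2
bond 2 stroke at Sf1
bond 3 stroke at J1
bond 4 stroke at J2
bond 5 stroke at R1
bond 6 stroke at J1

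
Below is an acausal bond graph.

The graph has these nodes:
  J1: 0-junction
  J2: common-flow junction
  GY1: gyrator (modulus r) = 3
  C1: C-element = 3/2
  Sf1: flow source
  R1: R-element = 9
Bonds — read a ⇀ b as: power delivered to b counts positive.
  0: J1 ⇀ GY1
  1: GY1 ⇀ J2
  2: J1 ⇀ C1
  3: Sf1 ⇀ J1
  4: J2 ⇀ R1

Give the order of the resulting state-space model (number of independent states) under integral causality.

bond 3 |Sf1  (Sf1: flow source, stroke at near end)
bond 2 |J1  (C1: C, integral causality)
bond 0 |GY1  (0-jn J1 has e-setter on 2)
bond 1 |GY1  (GY1 both-in/both-out from 0)
bond 4 |J2  (J2 flow already set via bond 1)

1  (C1 all integral)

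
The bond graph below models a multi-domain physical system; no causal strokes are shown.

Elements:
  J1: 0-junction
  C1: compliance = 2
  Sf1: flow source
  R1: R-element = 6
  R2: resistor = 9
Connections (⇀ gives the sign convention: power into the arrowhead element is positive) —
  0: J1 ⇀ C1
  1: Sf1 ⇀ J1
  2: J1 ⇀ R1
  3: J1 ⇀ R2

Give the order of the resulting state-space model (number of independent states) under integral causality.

1  (C1 all integral)

#1 stroke→Sf1  (Sf1 (Sf) sets flow on bond)
#0 stroke→J1  (prefer integral on C1)
#2 stroke→R1  (J1: bond 0 brought effort, rest push out)
#3 stroke→R2  (J1 effort already set via bond 0)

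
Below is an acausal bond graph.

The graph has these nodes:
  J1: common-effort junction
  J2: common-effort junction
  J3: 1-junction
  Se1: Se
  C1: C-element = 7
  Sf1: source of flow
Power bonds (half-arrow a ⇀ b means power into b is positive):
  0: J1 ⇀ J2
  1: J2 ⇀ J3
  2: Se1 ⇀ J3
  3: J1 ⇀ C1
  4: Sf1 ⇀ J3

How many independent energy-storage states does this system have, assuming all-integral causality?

bond 2 stroke→J3  (Se1 fixes effort; stroke away)
bond 4 stroke→Sf1  (source Sf1 imposes f)
bond 1 stroke→J3  (1-jn J3 has f-setter on 4)
bond 0 stroke→J2  (J2: last free bond brings effort in)
bond 3 stroke→J1  (J1 needs exactly one e-in)

1  (C1 all integral)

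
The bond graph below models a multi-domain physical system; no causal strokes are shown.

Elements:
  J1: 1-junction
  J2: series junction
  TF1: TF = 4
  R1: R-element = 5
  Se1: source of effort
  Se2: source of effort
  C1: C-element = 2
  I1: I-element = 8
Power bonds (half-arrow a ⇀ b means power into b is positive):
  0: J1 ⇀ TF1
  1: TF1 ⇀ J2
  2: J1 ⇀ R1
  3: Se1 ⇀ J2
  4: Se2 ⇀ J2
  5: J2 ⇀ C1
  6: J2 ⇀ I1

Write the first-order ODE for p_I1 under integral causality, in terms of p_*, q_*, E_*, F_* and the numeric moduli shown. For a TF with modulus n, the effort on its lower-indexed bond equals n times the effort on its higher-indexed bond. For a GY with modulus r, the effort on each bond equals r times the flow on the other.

bond 3 →J2  (Se1 (Se) sets effort on bond)
bond 4 →J2  (Se2 fixes effort; stroke away)
bond 5 →J2  (C1 integral (e out))
bond 6 →I1  (I1: I, integral causality)
bond 1 →J2  (J2 flow already set via bond 6)
bond 0 →TF1  (TF TF1: opposite of bond 1)
bond 2 →J1  (common-f at J1 fixed by 0)

dp_I1/dt = E_Se1 + E_Se2 - 5*p_I1/128 - q_C1/2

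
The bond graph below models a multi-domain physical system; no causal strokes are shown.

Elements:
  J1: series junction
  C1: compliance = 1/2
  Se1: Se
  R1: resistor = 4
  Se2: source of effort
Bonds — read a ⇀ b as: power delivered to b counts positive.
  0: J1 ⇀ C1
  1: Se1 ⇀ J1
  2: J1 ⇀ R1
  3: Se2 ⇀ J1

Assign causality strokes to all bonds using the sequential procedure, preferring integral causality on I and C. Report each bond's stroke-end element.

b0 |J1
b1 |J1
b2 |R1
b3 |J1

b1 |J1  (source Se1 imposes e)
b3 |J1  (Se2 (Se) sets effort on bond)
b0 |J1  (C1 integral (e out))
b2 |R1  (J1: last free bond brings flow in)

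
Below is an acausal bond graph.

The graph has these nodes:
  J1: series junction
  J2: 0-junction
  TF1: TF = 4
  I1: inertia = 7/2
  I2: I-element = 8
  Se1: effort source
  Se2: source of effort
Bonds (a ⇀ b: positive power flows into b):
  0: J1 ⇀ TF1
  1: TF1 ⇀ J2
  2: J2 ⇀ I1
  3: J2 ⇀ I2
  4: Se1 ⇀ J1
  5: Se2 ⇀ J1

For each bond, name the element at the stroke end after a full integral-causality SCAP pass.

β4 |J1  (Se1 (Se) sets effort on bond)
β5 |J1  (source Se2 imposes e)
β0 |TF1  (only one flow-in slot at J1)
β1 |J2  (TF1 one-in-one-out from 0)
β2 |I1  (common-e at J2 fixed by 1)
β3 |I2  (0-jn J2 has e-setter on 1)

bond 0 →TF1
bond 1 →J2
bond 2 →I1
bond 3 →I2
bond 4 →J1
bond 5 →J1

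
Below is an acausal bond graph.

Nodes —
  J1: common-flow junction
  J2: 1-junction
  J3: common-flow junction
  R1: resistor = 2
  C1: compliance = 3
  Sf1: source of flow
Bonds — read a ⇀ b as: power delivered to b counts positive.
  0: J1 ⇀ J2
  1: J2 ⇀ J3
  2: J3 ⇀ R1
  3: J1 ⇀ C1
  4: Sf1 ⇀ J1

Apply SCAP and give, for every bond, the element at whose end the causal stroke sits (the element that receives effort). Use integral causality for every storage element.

b0 →J1
b1 →J2
b2 →J3
b3 →J1
b4 →Sf1

b4 stroke→Sf1  (Sf1 fixes flow; stroke at Sf1)
b0 stroke→J1  (common-f at J1 fixed by 4)
b3 stroke→J1  (common-f at J1 fixed by 4)
b1 stroke→J2  (J2: bond 0 brought flow, rest push out)
b2 stroke→J3  (J3 flow already set via bond 1)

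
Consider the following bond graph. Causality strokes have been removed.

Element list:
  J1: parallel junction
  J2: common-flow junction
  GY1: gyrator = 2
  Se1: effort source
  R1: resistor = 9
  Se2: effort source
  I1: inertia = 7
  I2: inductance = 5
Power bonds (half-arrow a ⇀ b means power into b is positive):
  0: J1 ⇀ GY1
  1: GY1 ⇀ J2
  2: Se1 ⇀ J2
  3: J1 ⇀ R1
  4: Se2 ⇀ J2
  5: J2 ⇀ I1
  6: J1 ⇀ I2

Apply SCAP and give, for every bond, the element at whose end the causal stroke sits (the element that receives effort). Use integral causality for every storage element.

b0 |J1
b1 |J2
b2 |J2
b3 |R1
b4 |J2
b5 |I1
b6 |I2

b2 →J2  (Se1: effort source, stroke at far end)
b4 →J2  (Se2 (Se) sets effort on bond)
b5 →I1  (I1 outputs flow p/I1)
b1 →J2  (common-f at J2 fixed by 5)
b0 →J1  (GY1 both-in/both-out from 1)
b3 →R1  (common-e at J1 fixed by 0)
b6 →I2  (J1 effort already set via bond 0)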